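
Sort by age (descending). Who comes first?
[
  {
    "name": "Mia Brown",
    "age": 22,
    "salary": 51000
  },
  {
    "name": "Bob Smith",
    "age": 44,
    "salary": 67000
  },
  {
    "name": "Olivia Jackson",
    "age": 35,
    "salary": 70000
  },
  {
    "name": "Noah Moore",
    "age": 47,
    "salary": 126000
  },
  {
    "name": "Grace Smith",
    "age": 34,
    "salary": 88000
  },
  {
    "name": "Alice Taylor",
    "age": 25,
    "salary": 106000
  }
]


Sort by: age (descending)

Sorted order:
  1. Noah Moore (age = 47)
  2. Bob Smith (age = 44)
  3. Olivia Jackson (age = 35)
  4. Grace Smith (age = 34)
  5. Alice Taylor (age = 25)
  6. Mia Brown (age = 22)

First: Noah Moore

Noah Moore


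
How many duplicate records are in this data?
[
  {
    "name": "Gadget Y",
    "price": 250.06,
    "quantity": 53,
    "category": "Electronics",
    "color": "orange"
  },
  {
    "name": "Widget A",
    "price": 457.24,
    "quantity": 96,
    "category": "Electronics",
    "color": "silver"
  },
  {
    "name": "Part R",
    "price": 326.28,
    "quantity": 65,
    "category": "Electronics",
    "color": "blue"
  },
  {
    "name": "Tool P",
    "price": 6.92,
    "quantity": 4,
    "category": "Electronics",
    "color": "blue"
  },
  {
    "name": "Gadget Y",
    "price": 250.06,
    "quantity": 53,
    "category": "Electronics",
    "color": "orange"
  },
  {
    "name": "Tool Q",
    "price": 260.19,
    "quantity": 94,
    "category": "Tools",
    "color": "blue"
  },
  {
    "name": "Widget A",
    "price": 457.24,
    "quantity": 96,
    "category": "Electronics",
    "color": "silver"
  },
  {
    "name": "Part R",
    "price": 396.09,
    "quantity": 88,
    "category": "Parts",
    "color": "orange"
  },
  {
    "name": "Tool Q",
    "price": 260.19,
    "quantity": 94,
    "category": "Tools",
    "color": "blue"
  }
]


Checking 9 records for duplicates:

  Row 1: Gadget Y ($250.06, qty 53)
  Row 2: Widget A ($457.24, qty 96)
  Row 3: Part R ($326.28, qty 65)
  Row 4: Tool P ($6.92, qty 4)
  Row 5: Gadget Y ($250.06, qty 53) <-- DUPLICATE
  Row 6: Tool Q ($260.19, qty 94)
  Row 7: Widget A ($457.24, qty 96) <-- DUPLICATE
  Row 8: Part R ($396.09, qty 88)
  Row 9: Tool Q ($260.19, qty 94) <-- DUPLICATE

Duplicates found: 3
Unique records: 6

3 duplicates, 6 unique


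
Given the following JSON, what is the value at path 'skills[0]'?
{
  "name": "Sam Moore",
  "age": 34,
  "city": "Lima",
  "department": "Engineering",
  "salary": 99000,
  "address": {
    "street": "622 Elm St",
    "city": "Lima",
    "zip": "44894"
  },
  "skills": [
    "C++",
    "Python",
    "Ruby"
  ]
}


Query: skills[0]
Path: skills -> first element
Value: C++

C++


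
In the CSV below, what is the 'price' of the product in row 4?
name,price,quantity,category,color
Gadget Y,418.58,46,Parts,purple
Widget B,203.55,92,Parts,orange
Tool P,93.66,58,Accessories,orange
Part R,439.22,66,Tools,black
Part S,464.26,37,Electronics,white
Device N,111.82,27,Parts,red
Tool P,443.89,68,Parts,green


Query: Row 4 ('Part R'), column 'price'
Value: 439.22

439.22


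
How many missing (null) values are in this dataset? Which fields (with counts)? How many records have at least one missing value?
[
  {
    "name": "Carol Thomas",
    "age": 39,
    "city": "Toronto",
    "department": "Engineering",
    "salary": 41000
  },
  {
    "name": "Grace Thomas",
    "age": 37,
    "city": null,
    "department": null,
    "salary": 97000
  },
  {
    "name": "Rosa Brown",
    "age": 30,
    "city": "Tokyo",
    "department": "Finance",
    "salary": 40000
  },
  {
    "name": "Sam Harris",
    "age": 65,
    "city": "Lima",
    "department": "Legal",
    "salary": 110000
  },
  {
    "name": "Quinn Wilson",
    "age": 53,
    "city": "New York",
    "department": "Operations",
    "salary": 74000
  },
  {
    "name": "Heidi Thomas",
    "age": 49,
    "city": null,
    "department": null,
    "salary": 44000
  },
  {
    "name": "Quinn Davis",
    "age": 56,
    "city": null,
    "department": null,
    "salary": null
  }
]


Checking for missing (null) values in 7 records:

  Carol Thomas: complete
  Grace Thomas: city, department
  Rosa Brown: complete
  Sam Harris: complete
  Quinn Wilson: complete
  Heidi Thomas: city, department
  Quinn Davis: city, department, salary

Per field:
  name: 0 missing
  age: 0 missing
  city: 3 missing
  department: 3 missing
  salary: 1 missing

Total missing values: 7
Records with any missing: 3

7 missing values (city: 3, department: 3, salary: 1); 3 incomplete records


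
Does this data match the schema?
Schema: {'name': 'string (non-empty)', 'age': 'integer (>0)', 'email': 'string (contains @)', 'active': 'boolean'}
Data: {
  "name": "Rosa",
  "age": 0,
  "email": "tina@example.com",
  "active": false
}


Validating each field against schema:
  name: OK (non-empty string)
  age: FAIL (0 is not > 0)
  email: OK (string with @)
  active: OK (boolean)

Result: INVALID (1 error: age)

INVALID (1 error: age)


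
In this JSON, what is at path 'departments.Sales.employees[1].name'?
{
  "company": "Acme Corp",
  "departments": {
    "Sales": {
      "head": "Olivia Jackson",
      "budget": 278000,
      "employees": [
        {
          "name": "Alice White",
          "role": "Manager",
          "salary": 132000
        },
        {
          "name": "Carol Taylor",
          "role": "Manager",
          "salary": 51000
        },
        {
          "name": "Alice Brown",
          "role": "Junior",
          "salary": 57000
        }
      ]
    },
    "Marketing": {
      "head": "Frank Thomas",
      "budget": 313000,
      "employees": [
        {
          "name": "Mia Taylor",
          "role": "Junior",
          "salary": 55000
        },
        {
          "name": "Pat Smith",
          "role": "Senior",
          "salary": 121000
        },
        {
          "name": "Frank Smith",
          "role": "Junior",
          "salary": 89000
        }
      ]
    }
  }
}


Path: departments.Sales.employees[1].name

Navigate:
  -> departments
  -> Sales
  -> employees[1].name = 'Carol Taylor'

Carol Taylor


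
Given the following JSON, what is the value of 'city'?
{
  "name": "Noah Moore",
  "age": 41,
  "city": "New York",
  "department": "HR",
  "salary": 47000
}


Looking up field 'city'
Value: New York

New York


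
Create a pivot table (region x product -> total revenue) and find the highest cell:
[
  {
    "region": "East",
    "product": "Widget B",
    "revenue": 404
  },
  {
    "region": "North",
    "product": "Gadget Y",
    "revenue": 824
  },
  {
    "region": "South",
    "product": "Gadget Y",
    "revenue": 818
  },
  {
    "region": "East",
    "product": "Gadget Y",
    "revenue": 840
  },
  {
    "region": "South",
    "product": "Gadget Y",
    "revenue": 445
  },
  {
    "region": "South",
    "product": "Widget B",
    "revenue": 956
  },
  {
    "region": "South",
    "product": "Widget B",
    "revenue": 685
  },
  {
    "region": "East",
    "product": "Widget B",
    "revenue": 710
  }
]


Pivot: region (rows) x product (columns) -> total revenue

     Gadget Y      Widget B    
East           840          1114  
North          824             0  
South         1263          1641  

Highest: South / Widget B = $1641

South / Widget B = $1641


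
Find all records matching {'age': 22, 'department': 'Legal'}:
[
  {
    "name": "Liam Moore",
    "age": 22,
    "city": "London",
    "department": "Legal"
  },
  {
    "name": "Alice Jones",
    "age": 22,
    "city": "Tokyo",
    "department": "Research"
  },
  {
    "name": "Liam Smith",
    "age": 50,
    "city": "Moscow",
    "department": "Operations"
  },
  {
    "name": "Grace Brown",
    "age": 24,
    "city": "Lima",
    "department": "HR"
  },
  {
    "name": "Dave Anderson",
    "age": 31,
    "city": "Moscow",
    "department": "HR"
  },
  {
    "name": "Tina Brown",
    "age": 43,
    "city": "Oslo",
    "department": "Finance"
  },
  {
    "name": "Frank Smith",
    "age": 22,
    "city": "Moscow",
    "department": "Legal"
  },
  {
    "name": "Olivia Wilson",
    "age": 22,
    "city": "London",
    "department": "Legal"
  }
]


Search criteria: {'age': 22, 'department': 'Legal'}

Checking 8 records:
  Liam Moore: {age: 22, department: Legal} <-- MATCH
  Alice Jones: {age: 22, department: Research}
  Liam Smith: {age: 50, department: Operations}
  Grace Brown: {age: 24, department: HR}
  Dave Anderson: {age: 31, department: HR}
  Tina Brown: {age: 43, department: Finance}
  Frank Smith: {age: 22, department: Legal} <-- MATCH
  Olivia Wilson: {age: 22, department: Legal} <-- MATCH

Matches: ["Liam Moore", "Frank Smith", "Olivia Wilson"]

["Liam Moore", "Frank Smith", "Olivia Wilson"]


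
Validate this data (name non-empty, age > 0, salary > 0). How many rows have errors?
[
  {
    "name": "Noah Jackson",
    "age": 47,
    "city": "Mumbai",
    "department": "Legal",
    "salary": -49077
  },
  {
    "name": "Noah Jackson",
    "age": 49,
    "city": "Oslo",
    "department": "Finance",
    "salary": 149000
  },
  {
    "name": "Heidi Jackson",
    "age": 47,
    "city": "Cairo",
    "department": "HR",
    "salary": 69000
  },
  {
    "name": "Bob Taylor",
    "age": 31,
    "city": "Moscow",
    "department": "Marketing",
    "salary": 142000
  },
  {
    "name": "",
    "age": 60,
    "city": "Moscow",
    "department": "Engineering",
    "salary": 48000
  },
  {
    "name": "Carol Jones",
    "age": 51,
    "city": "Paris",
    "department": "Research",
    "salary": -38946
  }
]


Validating 6 records:
Rules: name non-empty, age > 0, salary > 0

  Row 1 (Noah Jackson): negative salary: -49077
  Row 2 (Noah Jackson): OK
  Row 3 (Heidi Jackson): OK
  Row 4 (Bob Taylor): OK
  Row 5 (???): empty name
  Row 6 (Carol Jones): negative salary: -38946

Total errors: 3

3 errors


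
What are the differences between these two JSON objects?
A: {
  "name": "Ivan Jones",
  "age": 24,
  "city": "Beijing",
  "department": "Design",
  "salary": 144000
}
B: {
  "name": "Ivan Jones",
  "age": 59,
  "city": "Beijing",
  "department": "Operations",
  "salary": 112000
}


Comparing each field (in key order):
  name: same
  age: DIFFERENT
  city: same
  department: DIFFERENT
  salary: DIFFERENT
Differences:
  age: 24 -> 59
  department: Design -> Operations
  salary: 144000 -> 112000

3 field(s) changed

3 changes: age, department, salary


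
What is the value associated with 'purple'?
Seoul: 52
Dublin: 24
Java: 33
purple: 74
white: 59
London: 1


Looking up key 'purple'
Value: 74

74


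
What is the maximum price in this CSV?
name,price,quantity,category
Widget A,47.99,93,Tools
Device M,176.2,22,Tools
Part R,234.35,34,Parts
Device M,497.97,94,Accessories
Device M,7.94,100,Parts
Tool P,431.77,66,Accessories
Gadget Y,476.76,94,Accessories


Computing maximum price:
Values: [47.99, 176.2, 234.35, 497.97, 7.94, 431.77, 476.76]
Max = 497.97

497.97


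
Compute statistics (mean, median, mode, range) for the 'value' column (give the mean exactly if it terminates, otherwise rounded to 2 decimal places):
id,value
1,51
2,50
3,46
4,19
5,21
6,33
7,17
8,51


Data: [51, 50, 46, 19, 21, 33, 17, 51]
Count: 8
Sum: 288
Mean: 288/8 = 36
Sorted: [17, 19, 21, 33, 46, 50, 51, 51]
Median: 39.5
Mode: 51 (2 times)
Range: 51 - 17 = 34
Min: 17, Max: 51

mean=36, median=39.5, mode=51, range=34


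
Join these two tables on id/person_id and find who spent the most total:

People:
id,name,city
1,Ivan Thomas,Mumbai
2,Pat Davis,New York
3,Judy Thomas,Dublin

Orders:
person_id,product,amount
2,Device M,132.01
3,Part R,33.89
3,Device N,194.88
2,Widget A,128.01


Join on: people.id = orders.person_id

Joined rows:
  Pat Davis (New York) bought Device M for $132.01
  Judy Thomas (Dublin) bought Part R for $33.89
  Judy Thomas (Dublin) bought Device N for $194.88
  Pat Davis (New York) bought Widget A for $128.01

Total per person:
  Pat Davis: $260.02
  Judy Thomas: $228.77

Top spender: Pat Davis ($260.02)

Pat Davis ($260.02)


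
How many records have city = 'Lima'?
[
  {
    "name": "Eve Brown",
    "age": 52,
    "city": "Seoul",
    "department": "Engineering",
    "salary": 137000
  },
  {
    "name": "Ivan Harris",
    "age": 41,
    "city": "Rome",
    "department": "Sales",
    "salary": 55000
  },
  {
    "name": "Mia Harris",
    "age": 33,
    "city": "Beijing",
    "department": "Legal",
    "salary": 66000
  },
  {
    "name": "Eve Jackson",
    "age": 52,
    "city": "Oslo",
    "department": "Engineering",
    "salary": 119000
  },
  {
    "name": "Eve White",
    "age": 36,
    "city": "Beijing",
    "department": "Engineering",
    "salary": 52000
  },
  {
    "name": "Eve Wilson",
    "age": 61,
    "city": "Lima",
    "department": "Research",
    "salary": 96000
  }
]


Data: 6 records
Condition: city = 'Lima'

Checking each record:
  Eve Brown: Seoul
  Ivan Harris: Rome
  Mia Harris: Beijing
  Eve Jackson: Oslo
  Eve White: Beijing
  Eve Wilson: Lima MATCH

Count: 1

1


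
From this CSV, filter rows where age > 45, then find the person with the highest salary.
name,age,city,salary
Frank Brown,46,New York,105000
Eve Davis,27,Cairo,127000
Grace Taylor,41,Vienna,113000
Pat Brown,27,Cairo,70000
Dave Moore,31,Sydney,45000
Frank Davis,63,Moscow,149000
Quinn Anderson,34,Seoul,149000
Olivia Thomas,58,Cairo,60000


Filter: age > 45
Sort by: salary (descending)

Filtered records (3):
  Frank Davis, age 63, salary $149000
  Frank Brown, age 46, salary $105000
  Olivia Thomas, age 58, salary $60000

Highest salary: Frank Davis ($149000)

Frank Davis


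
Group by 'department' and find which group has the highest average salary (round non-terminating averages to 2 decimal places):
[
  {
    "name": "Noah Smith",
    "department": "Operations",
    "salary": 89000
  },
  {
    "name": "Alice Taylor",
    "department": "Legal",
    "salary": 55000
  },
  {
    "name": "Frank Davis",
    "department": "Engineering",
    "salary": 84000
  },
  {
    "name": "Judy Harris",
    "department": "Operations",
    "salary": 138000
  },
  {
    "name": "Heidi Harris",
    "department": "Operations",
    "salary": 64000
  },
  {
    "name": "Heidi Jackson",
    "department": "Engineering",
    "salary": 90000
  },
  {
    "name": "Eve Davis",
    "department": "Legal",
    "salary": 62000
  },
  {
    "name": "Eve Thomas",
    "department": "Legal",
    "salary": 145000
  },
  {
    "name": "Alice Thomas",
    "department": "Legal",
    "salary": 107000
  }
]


Group by: department

Groups:
  Engineering: 2 people, avg salary = 174000/2 = $87000
  Legal: 4 people, avg salary = 369000/4 = $92250
  Operations: 3 people, avg salary = 291000/3 = $97000

Highest average salary: Operations ($97000)

Operations ($97000)


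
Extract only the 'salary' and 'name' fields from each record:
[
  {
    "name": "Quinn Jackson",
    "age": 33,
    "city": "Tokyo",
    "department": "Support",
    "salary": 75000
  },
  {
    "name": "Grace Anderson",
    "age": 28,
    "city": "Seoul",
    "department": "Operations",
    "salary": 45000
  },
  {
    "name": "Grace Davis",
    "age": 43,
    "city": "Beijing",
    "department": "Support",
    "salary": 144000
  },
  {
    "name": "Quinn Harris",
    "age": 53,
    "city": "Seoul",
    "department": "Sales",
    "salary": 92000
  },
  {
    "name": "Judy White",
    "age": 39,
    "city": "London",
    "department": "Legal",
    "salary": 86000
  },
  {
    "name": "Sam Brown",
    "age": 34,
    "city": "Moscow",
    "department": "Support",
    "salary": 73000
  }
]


Original: 6 records with fields: name, age, city, department, salary
Keep: ['salary', 'name']
Drop: ['age', 'city', 'department']
Result: 6 records, 2 fields each

[
  {
    "salary": 75000,
    "name": "Quinn Jackson"
  },
  {
    "salary": 45000,
    "name": "Grace Anderson"
  },
  {
    "salary": 144000,
    "name": "Grace Davis"
  },
  {
    "salary": 92000,
    "name": "Quinn Harris"
  },
  {
    "salary": 86000,
    "name": "Judy White"
  },
  {
    "salary": 73000,
    "name": "Sam Brown"
  }
]


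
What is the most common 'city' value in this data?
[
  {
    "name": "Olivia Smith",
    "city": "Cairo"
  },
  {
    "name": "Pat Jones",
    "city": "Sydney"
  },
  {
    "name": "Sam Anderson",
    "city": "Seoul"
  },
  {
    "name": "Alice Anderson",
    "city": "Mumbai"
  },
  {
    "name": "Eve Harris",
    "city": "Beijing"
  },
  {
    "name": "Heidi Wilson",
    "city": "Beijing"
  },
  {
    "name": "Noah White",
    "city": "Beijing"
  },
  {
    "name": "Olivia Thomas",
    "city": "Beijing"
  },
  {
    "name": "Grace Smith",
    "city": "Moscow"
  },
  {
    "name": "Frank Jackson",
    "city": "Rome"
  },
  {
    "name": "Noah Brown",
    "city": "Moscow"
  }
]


Counting 'city' values across 11 records:

  Beijing: 4 ####
  Moscow: 2 ##
  Cairo: 1 #
  Sydney: 1 #
  Seoul: 1 #
  Mumbai: 1 #
  Rome: 1 #

Most common: Beijing (4 times)

Beijing (4 times)


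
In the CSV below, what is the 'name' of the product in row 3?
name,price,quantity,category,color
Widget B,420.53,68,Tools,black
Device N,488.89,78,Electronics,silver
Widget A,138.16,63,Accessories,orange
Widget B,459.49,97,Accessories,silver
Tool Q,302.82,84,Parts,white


Query: Row 3 ('Widget A'), column 'name'
Value: Widget A

Widget A


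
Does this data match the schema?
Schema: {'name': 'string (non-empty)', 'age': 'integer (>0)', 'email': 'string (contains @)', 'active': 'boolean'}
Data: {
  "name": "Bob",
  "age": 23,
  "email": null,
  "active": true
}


Validating each field against schema:
  name: OK (non-empty string)
  age: OK (positive integer)
  email: FAIL (null is not a string)
  active: OK (boolean)

Result: INVALID (1 error: email)

INVALID (1 error: email)


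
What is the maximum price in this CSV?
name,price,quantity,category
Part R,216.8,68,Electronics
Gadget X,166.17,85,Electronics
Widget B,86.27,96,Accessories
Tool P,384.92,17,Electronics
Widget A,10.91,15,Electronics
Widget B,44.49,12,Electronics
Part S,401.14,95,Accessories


Computing maximum price:
Values: [216.8, 166.17, 86.27, 384.92, 10.91, 44.49, 401.14]
Max = 401.14

401.14


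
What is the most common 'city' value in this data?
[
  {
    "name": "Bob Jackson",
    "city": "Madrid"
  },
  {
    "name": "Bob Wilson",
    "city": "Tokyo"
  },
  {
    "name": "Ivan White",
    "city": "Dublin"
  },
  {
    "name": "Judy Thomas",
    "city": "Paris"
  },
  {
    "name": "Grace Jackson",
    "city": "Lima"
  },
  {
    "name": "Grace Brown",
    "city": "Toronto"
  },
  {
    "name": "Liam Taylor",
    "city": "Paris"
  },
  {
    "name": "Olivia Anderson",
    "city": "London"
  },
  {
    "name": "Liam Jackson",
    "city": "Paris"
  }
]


Counting 'city' values across 9 records:

  Paris: 3 ###
  Madrid: 1 #
  Tokyo: 1 #
  Dublin: 1 #
  Lima: 1 #
  Toronto: 1 #
  London: 1 #

Most common: Paris (3 times)

Paris (3 times)


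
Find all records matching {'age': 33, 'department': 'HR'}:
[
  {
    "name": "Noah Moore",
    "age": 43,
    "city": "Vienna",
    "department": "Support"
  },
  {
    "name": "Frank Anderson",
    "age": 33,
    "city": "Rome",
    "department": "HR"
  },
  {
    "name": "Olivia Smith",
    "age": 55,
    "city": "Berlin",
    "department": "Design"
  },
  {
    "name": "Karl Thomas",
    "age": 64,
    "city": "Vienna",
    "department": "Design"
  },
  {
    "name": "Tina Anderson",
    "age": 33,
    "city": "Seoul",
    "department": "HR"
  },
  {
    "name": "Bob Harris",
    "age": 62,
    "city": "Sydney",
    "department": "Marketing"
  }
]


Search criteria: {'age': 33, 'department': 'HR'}

Checking 6 records:
  Noah Moore: {age: 43, department: Support}
  Frank Anderson: {age: 33, department: HR} <-- MATCH
  Olivia Smith: {age: 55, department: Design}
  Karl Thomas: {age: 64, department: Design}
  Tina Anderson: {age: 33, department: HR} <-- MATCH
  Bob Harris: {age: 62, department: Marketing}

Matches: ["Frank Anderson", "Tina Anderson"]

["Frank Anderson", "Tina Anderson"]


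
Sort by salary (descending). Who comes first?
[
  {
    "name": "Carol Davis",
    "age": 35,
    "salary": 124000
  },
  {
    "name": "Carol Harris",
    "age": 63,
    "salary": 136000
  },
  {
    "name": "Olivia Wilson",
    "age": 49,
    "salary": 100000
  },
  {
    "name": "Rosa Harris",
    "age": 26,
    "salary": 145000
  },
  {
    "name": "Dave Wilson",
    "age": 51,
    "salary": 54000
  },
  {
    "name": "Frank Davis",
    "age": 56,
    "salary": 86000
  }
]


Sort by: salary (descending)

Sorted order:
  1. Rosa Harris (salary = 145000)
  2. Carol Harris (salary = 136000)
  3. Carol Davis (salary = 124000)
  4. Olivia Wilson (salary = 100000)
  5. Frank Davis (salary = 86000)
  6. Dave Wilson (salary = 54000)

First: Rosa Harris

Rosa Harris


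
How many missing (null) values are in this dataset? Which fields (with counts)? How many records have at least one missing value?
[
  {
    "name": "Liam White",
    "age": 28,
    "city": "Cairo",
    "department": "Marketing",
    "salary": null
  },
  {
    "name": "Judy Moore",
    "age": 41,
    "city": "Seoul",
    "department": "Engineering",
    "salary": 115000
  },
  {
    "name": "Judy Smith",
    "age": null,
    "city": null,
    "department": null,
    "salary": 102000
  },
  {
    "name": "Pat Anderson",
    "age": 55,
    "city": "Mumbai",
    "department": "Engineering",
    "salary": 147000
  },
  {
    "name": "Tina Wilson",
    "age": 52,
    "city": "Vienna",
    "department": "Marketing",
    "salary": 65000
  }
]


Checking for missing (null) values in 5 records:

  Liam White: salary
  Judy Moore: complete
  Judy Smith: age, city, department
  Pat Anderson: complete
  Tina Wilson: complete

Per field:
  name: 0 missing
  age: 1 missing
  city: 1 missing
  department: 1 missing
  salary: 1 missing

Total missing values: 4
Records with any missing: 2

4 missing values (age: 1, city: 1, department: 1, salary: 1); 2 incomplete records


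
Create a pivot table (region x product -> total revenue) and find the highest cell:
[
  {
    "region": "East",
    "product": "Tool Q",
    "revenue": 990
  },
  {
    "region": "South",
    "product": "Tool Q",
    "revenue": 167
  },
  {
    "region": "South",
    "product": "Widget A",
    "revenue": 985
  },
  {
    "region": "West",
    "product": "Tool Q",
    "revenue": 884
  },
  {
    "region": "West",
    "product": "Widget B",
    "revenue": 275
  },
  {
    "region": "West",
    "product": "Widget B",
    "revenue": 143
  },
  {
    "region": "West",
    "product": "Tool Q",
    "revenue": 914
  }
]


Pivot: region (rows) x product (columns) -> total revenue

     Tool Q        Widget A      Widget B    
East           990             0             0  
South          167           985             0  
West          1798             0           418  

Highest: West / Tool Q = $1798

West / Tool Q = $1798


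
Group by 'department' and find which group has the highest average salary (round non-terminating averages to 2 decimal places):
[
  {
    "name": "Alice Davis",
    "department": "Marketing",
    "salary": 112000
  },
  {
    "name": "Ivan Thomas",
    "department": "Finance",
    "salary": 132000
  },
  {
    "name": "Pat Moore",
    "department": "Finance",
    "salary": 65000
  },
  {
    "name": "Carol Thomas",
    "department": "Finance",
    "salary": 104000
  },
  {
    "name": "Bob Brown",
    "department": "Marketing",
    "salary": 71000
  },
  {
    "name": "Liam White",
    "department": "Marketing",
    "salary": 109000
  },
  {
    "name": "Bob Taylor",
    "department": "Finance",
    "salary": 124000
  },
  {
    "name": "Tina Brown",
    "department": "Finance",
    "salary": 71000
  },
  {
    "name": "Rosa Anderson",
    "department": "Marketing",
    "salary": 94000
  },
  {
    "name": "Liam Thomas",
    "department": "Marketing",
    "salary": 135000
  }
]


Group by: department

Groups:
  Finance: 5 people, avg salary = 496000/5 = $99200
  Marketing: 5 people, avg salary = 521000/5 = $104200

Highest average salary: Marketing ($104200)

Marketing ($104200)


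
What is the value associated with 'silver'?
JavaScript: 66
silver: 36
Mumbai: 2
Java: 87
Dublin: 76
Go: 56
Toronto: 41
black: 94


Looking up key 'silver'
Value: 36

36


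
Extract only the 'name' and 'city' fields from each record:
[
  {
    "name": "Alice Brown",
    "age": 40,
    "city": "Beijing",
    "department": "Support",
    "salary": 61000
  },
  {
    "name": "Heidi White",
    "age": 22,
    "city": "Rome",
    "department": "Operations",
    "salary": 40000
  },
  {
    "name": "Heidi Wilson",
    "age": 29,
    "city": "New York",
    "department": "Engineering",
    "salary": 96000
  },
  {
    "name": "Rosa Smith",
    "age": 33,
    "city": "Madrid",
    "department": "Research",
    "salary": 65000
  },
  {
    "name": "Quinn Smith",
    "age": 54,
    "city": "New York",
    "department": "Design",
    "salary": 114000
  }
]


Original: 5 records with fields: name, age, city, department, salary
Keep: ['name', 'city']
Drop: ['age', 'department', 'salary']
Result: 5 records, 2 fields each

[
  {
    "name": "Alice Brown",
    "city": "Beijing"
  },
  {
    "name": "Heidi White",
    "city": "Rome"
  },
  {
    "name": "Heidi Wilson",
    "city": "New York"
  },
  {
    "name": "Rosa Smith",
    "city": "Madrid"
  },
  {
    "name": "Quinn Smith",
    "city": "New York"
  }
]


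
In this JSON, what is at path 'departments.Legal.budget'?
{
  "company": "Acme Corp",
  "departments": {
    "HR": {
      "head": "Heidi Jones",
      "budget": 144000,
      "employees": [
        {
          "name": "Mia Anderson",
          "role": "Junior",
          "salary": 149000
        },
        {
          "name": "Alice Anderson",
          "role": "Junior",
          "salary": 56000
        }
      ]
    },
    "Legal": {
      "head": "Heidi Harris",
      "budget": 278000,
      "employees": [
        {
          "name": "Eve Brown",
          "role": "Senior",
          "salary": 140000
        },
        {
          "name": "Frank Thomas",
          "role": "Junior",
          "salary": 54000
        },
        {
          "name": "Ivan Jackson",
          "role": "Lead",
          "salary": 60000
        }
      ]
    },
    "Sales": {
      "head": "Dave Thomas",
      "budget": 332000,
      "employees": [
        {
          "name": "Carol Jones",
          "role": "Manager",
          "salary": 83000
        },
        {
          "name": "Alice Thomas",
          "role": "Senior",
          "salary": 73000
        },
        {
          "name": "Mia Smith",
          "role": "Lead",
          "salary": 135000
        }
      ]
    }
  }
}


Path: departments.Legal.budget

Navigate:
  -> departments
  -> Legal
  -> budget = 278000

278000


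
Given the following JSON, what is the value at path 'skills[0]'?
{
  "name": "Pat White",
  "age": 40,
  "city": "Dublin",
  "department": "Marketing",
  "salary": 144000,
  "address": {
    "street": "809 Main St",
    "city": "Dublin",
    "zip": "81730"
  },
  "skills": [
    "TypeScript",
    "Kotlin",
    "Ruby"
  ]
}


Query: skills[0]
Path: skills -> first element
Value: TypeScript

TypeScript


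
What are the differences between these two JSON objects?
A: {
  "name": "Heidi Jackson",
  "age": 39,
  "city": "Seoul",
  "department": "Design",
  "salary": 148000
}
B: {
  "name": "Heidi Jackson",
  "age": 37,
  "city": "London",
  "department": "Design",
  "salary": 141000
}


Comparing each field (in key order):
  name: same
  age: DIFFERENT
  city: DIFFERENT
  department: same
  salary: DIFFERENT
Differences:
  age: 39 -> 37
  city: Seoul -> London
  salary: 148000 -> 141000

3 field(s) changed

3 changes: age, city, salary


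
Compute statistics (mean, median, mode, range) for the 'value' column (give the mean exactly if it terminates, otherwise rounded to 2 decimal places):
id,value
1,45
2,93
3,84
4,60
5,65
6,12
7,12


Data: [45, 93, 84, 60, 65, 12, 12]
Count: 7
Sum: 371
Mean: 371/7 = 53
Sorted: [12, 12, 45, 60, 65, 84, 93]
Median: 60.0
Mode: 12 (2 times)
Range: 93 - 12 = 81
Min: 12, Max: 93

mean=53, median=60.0, mode=12, range=81


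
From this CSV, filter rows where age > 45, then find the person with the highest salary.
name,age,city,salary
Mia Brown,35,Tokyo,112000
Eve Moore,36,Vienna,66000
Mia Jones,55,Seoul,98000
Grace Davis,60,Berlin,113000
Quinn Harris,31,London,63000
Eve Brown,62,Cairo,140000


Filter: age > 45
Sort by: salary (descending)

Filtered records (3):
  Eve Brown, age 62, salary $140000
  Grace Davis, age 60, salary $113000
  Mia Jones, age 55, salary $98000

Highest salary: Eve Brown ($140000)

Eve Brown


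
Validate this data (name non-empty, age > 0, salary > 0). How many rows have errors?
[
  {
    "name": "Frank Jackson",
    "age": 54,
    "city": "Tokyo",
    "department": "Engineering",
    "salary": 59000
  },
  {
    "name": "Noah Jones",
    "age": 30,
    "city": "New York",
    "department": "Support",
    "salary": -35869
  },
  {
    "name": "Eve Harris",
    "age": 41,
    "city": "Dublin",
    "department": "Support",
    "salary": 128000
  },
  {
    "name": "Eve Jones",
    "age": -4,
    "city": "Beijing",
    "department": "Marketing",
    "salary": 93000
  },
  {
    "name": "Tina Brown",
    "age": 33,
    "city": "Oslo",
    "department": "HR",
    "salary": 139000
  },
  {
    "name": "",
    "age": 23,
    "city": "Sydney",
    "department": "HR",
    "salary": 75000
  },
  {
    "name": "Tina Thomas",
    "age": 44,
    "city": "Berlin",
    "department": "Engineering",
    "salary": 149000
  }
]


Validating 7 records:
Rules: name non-empty, age > 0, salary > 0

  Row 1 (Frank Jackson): OK
  Row 2 (Noah Jones): negative salary: -35869
  Row 3 (Eve Harris): OK
  Row 4 (Eve Jones): negative age: -4
  Row 5 (Tina Brown): OK
  Row 6 (???): empty name
  Row 7 (Tina Thomas): OK

Total errors: 3

3 errors


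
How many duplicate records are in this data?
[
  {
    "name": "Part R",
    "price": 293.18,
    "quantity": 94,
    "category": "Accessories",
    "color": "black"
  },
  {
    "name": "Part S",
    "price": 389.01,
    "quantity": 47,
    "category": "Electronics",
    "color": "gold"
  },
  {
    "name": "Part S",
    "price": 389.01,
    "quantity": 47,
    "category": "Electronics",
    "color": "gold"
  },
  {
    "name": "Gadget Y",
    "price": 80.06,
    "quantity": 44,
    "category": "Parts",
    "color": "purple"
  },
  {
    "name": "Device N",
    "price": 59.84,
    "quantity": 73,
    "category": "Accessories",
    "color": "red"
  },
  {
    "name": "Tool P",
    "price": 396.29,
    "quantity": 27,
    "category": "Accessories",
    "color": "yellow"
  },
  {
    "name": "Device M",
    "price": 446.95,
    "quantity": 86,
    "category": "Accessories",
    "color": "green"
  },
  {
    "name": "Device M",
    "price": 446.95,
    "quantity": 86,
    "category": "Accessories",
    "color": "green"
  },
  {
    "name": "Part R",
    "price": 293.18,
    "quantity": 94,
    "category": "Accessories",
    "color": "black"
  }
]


Checking 9 records for duplicates:

  Row 1: Part R ($293.18, qty 94)
  Row 2: Part S ($389.01, qty 47)
  Row 3: Part S ($389.01, qty 47) <-- DUPLICATE
  Row 4: Gadget Y ($80.06, qty 44)
  Row 5: Device N ($59.84, qty 73)
  Row 6: Tool P ($396.29, qty 27)
  Row 7: Device M ($446.95, qty 86)
  Row 8: Device M ($446.95, qty 86) <-- DUPLICATE
  Row 9: Part R ($293.18, qty 94) <-- DUPLICATE

Duplicates found: 3
Unique records: 6

3 duplicates, 6 unique


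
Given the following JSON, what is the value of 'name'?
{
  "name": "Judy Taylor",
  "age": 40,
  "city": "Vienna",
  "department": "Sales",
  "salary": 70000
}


Looking up field 'name'
Value: Judy Taylor

Judy Taylor


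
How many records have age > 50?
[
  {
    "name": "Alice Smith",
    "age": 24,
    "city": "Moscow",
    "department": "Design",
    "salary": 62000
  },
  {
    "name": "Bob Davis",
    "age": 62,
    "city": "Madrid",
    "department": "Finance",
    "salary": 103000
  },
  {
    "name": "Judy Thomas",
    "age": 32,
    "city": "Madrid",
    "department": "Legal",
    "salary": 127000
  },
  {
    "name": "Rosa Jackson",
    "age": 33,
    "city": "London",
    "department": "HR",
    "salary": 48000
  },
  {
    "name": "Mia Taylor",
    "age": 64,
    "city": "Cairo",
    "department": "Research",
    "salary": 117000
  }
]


Data: 5 records
Condition: age > 50

Checking each record:
  Alice Smith: 24
  Bob Davis: 62 MATCH
  Judy Thomas: 32
  Rosa Jackson: 33
  Mia Taylor: 64 MATCH

Count: 2

2


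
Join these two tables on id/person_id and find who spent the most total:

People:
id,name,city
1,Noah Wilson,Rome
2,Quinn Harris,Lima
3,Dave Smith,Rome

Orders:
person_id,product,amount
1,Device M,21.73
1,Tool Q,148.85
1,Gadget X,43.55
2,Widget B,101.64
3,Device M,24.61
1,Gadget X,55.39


Join on: people.id = orders.person_id

Joined rows:
  Noah Wilson (Rome) bought Device M for $21.73
  Noah Wilson (Rome) bought Tool Q for $148.85
  Noah Wilson (Rome) bought Gadget X for $43.55
  Quinn Harris (Lima) bought Widget B for $101.64
  Dave Smith (Rome) bought Device M for $24.61
  Noah Wilson (Rome) bought Gadget X for $55.39

Total per person:
  Noah Wilson: $269.52
  Quinn Harris: $101.64
  Dave Smith: $24.61

Top spender: Noah Wilson ($269.52)

Noah Wilson ($269.52)


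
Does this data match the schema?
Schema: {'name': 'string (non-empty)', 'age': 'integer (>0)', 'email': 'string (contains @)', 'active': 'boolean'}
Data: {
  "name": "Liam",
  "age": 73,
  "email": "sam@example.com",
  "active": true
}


Validating each field against schema:
  name: OK (non-empty string)
  age: OK (positive integer)
  email: OK (string with @)
  active: OK (boolean)

Result: VALID

VALID


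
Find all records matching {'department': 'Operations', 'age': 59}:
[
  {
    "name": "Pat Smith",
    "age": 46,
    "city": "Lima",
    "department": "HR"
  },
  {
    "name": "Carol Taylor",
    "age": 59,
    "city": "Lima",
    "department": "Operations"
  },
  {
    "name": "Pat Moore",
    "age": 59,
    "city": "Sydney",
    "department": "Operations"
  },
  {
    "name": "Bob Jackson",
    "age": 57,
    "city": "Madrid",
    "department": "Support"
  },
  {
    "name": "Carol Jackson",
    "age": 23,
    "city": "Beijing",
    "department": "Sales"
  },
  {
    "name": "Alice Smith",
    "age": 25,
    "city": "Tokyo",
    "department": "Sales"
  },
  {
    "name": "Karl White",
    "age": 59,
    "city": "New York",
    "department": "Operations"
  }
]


Search criteria: {'department': 'Operations', 'age': 59}

Checking 7 records:
  Pat Smith: {department: HR, age: 46}
  Carol Taylor: {department: Operations, age: 59} <-- MATCH
  Pat Moore: {department: Operations, age: 59} <-- MATCH
  Bob Jackson: {department: Support, age: 57}
  Carol Jackson: {department: Sales, age: 23}
  Alice Smith: {department: Sales, age: 25}
  Karl White: {department: Operations, age: 59} <-- MATCH

Matches: ["Carol Taylor", "Pat Moore", "Karl White"]

["Carol Taylor", "Pat Moore", "Karl White"]


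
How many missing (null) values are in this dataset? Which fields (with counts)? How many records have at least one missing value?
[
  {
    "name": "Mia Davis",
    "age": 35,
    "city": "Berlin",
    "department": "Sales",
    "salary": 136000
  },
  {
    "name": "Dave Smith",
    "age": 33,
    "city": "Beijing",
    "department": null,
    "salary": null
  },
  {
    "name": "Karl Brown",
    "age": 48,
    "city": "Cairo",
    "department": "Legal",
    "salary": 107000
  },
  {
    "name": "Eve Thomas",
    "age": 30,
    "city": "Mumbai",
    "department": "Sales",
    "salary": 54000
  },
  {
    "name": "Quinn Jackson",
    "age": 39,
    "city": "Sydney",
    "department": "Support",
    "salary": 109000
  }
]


Checking for missing (null) values in 5 records:

  Mia Davis: complete
  Dave Smith: department, salary
  Karl Brown: complete
  Eve Thomas: complete
  Quinn Jackson: complete

Per field:
  name: 0 missing
  age: 0 missing
  city: 0 missing
  department: 1 missing
  salary: 1 missing

Total missing values: 2
Records with any missing: 1

2 missing values (department: 1, salary: 1); 1 incomplete records


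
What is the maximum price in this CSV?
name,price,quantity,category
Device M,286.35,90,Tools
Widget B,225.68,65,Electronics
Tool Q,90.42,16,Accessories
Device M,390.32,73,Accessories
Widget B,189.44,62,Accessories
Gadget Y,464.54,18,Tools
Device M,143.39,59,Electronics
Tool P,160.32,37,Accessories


Computing maximum price:
Values: [286.35, 225.68, 90.42, 390.32, 189.44, 464.54, 143.39, 160.32]
Max = 464.54

464.54


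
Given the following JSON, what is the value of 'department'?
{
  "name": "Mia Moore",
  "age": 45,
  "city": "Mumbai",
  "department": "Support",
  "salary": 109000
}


Looking up field 'department'
Value: Support

Support


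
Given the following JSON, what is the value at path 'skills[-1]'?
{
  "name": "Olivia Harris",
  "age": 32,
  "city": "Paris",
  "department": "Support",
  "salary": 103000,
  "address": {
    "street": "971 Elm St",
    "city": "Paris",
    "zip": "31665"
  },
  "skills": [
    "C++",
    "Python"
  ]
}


Query: skills[-1]
Path: skills -> last element
Value: Python

Python


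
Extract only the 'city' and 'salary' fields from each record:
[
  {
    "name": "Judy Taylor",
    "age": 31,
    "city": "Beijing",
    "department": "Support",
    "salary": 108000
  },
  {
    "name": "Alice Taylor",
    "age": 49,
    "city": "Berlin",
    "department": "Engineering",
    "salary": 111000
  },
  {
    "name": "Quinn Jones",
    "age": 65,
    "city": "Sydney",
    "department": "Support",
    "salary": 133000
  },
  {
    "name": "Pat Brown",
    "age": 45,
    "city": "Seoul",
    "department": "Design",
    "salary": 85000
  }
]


Original: 4 records with fields: name, age, city, department, salary
Keep: ['city', 'salary']
Drop: ['name', 'age', 'department']
Result: 4 records, 2 fields each

[
  {
    "city": "Beijing",
    "salary": 108000
  },
  {
    "city": "Berlin",
    "salary": 111000
  },
  {
    "city": "Sydney",
    "salary": 133000
  },
  {
    "city": "Seoul",
    "salary": 85000
  }
]


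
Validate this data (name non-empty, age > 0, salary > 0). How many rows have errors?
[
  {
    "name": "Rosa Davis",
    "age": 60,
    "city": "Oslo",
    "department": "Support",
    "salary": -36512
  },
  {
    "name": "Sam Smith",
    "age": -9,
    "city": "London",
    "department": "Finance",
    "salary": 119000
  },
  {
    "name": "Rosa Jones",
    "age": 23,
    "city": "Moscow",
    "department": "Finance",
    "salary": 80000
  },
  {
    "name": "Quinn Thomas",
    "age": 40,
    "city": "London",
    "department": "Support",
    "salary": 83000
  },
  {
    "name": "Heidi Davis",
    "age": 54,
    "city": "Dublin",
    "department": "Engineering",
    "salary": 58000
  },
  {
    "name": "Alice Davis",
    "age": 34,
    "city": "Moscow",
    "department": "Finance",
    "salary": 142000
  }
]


Validating 6 records:
Rules: name non-empty, age > 0, salary > 0

  Row 1 (Rosa Davis): negative salary: -36512
  Row 2 (Sam Smith): negative age: -9
  Row 3 (Rosa Jones): OK
  Row 4 (Quinn Thomas): OK
  Row 5 (Heidi Davis): OK
  Row 6 (Alice Davis): OK

Total errors: 2

2 errors


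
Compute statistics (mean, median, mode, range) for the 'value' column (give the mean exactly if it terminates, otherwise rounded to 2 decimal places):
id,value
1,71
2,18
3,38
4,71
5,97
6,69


Data: [71, 18, 38, 71, 97, 69]
Count: 6
Sum: 364
Mean: 364/6 ≈ 60.67 (rounded to 2 decimal places)
Sorted: [18, 38, 69, 71, 71, 97]
Median: 70.0
Mode: 71 (2 times)
Range: 97 - 18 = 79
Min: 18, Max: 97

mean≈60.67, median=70.0, mode=71, range=79


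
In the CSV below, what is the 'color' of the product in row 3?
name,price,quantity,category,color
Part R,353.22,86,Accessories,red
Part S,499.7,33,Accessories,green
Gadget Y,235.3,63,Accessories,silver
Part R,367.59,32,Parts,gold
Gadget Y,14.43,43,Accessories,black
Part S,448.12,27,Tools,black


Query: Row 3 ('Gadget Y'), column 'color'
Value: silver

silver


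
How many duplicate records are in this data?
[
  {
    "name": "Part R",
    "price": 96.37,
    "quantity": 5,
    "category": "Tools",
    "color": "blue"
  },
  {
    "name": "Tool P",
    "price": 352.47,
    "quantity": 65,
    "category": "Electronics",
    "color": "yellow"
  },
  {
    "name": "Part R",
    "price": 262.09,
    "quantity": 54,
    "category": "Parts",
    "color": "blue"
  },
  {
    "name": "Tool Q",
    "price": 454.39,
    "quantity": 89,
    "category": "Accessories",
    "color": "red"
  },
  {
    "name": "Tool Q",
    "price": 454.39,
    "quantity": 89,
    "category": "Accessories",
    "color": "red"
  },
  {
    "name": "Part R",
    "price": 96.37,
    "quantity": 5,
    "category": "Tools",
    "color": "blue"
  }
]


Checking 6 records for duplicates:

  Row 1: Part R ($96.37, qty 5)
  Row 2: Tool P ($352.47, qty 65)
  Row 3: Part R ($262.09, qty 54)
  Row 4: Tool Q ($454.39, qty 89)
  Row 5: Tool Q ($454.39, qty 89) <-- DUPLICATE
  Row 6: Part R ($96.37, qty 5) <-- DUPLICATE

Duplicates found: 2
Unique records: 4

2 duplicates, 4 unique
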